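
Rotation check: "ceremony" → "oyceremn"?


Word: "ceremony", Candidate: "oyceremn"
Method: check if candidate is substring of word+word
"ceremonyceremony" contains "oyceremn"? No
Is rotation = No


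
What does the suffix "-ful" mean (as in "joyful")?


Suffix: -ful
As in: joyful -> joy + -ful
Meaning = full of


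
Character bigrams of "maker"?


Word: "maker" (length 5)
Number of bigrams = 5 - 2 + 1 = 4
  Position 0: "ma"
  Position 1: "ak"
  Position 2: "ke"
  Position 3: "er"
Bigrams = "ma", "ak", "ke", "er"


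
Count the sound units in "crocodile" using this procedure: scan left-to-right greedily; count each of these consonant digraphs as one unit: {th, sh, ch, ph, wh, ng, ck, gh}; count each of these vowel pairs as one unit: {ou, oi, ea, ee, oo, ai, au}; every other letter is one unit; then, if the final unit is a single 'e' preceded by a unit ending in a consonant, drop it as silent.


Word: "crocodile" (9 letters)
Left-to-right scan:
  [1] 'c' (letter)
  [2] 'r' (letter)
  [3] 'o' (letter)
  [4] 'c' (letter)
  [5] 'o' (letter)
  [6] 'd' (letter)
  [7] 'i' (letter)
  [8] 'l' (letter)
  [9] 'e' (letter)
Units from scan: 9
Final unit is 'e' after a consonant -> drop as silent (-1)
Sound units = 8 units


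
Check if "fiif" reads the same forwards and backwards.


Word: "fiif"
Reversed: "fiif"
Forward == Backward? fiif == fiif
Palindrome = Yes


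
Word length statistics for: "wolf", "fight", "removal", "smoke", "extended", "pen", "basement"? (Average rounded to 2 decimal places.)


Lengths: "wolf"=4, "fight"=5, "removal"=7, "smoke"=5, "extended"=8, "pen"=3, "basement"=8
Sum = 40, Count = 7
Average = 40/7 = 5.71
= avg=5.71, min=3, max=8


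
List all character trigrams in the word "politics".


Word: "politics" (length 8)
Number of trigrams = 8 - 3 + 1 = 6
  Position 0: "pol"
  Position 1: "oli"
  Position 2: "lit"
  Position 3: "iti"
  Position 4: "tic"
  Position 5: "ics"
Trigrams = "pol", "oli", "lit", "iti", "tic", "ics"


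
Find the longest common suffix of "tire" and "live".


Word 1: "tire"
Word 2: "live"
Comparing from end:
  Pos -1: 'e' == 'e'
  Pos -2: 'r' != 'v' (stop)
LCS = "e" (length 1)


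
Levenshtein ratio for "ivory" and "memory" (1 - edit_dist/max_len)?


Word 1: "ivory" (length 5)
Word 2: "memory" (length 6)
One optimal edit sequence:
  1. insert 'm'  (+1)
  2. substitute 'i' -> 'e'  (+1)
  3. substitute 'v' -> 'm'  (+1)
  4. keep 'o'
  5. keep 'r'
  6. keep 'y'
Edit distance = 3
Max length = max(5, 6) = 6
Similarity = 1 - 3/6
= 0.5000


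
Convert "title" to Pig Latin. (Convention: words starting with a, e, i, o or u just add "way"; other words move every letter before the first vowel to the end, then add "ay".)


Word: "title"
Starts with consonant(s) → move to end, add 'ay'
Consonant cluster: "t"
Pig Latin = "itletay"


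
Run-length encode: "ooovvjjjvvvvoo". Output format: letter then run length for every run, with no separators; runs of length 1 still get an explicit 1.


String: "ooovvjjjvvvvoo"
Scanning for consecutive runs:
  'o' x 3
  'v' x 2
  'j' x 3
  'v' x 4
  'o' x 2
RLE = "o3v2j3v4o2"


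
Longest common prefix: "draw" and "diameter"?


Word 1: "draw"
Word 2: "diameter"
Comparing from start:
  Pos 0: 'd' == 'd'
  Pos 1: 'r' != 'i' (stop)
LCP = "d" (length 1)


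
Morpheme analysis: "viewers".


Word: "viewers"
Morphemes: view / -er / -s
Each morpheme carries meaning
= 3 morphemes


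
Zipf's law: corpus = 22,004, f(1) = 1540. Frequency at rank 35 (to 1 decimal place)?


Zipf's law: f(r) = f(1) / r
f(1) = 1540
f(35) = 1540 / 35
= 44.0 occurrences


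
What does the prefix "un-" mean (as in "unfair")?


Prefix: un-
Example: unfair (un- + fair)
Meaning = not / reverse


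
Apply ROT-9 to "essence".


Word: "essence"
Shift: 9
Each letter → (letter + shift) mod 26:
  'e' (4) + 9 = 13 → 'n'
  's' (18) + 9 = 1 → 'b'
  's' (18) + 9 = 1 → 'b'
  'e' (4) + 9 = 13 → 'n'
  'n' (13) + 9 = 22 → 'w'
  'c' (2) + 9 = 11 → 'l'
  'e' (4) + 9 = 13 → 'n'
Result = "nbbnwln"


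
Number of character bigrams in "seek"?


Word: "seek" (length 4)
Number of 2-grams = length - 2 + 1 = 4 - 2 + 1
= 3


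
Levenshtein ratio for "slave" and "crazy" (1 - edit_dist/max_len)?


Word 1: "slave" (length 5)
Word 2: "crazy" (length 5)
One optimal edit sequence:
  1. substitute 's' -> 'c'  (+1)
  2. substitute 'l' -> 'r'  (+1)
  3. keep 'a'
  4. substitute 'v' -> 'z'  (+1)
  5. substitute 'e' -> 'y'  (+1)
Edit distance = 4
Max length = max(5, 5) = 5
Similarity = 1 - 4/5
= 0.2000


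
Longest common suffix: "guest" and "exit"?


Word 1: "guest"
Word 2: "exit"
Comparing from end:
  Pos -1: 't' == 't'
  Pos -2: 's' != 'i' (stop)
LCS = "t" (length 1)


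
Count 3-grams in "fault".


Word: "fault" (length 5)
Number of 3-grams = length - 3 + 1 = 5 - 3 + 1
= 3


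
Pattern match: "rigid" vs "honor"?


Pattern of "rigid": [0, 1, 2, 1, 3]
Pattern of "honor": [0, 1, 2, 1, 3]
Patterns match
Same pattern = Yes


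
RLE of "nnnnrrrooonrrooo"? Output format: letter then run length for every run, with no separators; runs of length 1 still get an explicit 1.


String: "nnnnrrrooonrrooo"
Scanning for consecutive runs:
  'n' x 4
  'r' x 3
  'o' x 3
  'n' x 1
  'r' x 2
  'o' x 3
RLE = "n4r3o3n1r2o3"


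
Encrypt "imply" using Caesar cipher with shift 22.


Word: "imply"
Shift: 22
Each letter → (letter + shift) mod 26:
  'i' (8) + 22 = 4 → 'e'
  'm' (12) + 22 = 8 → 'i'
  'p' (15) + 22 = 11 → 'l'
  'l' (11) + 22 = 7 → 'h'
  'y' (24) + 22 = 20 → 'u'
Result = "eilhu"


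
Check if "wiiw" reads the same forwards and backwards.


Word: "wiiw"
Reversed: "wiiw"
Forward == Backward? wiiw == wiiw
Palindrome = Yes


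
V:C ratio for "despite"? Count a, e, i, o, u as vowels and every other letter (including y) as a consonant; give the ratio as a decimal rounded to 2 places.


Word: "despite"
Vowels (a,e,i,o,u): 3
Consonants: 4
Ratio = 3/4
= 0.75


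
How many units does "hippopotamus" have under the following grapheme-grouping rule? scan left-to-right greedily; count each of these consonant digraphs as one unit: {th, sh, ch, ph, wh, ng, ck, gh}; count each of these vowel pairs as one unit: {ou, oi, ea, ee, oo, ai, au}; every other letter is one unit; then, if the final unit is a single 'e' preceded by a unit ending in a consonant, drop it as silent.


Word: "hippopotamus" (12 letters)
Left-to-right scan:
  (1) 'h' (letter)
  (2) 'i' (letter)
  (3) 'p' (letter)
  (4) 'p' (letter)
  (5) 'o' (letter)
  (6) 'p' (letter)
  (7) 'o' (letter)
  (8) 't' (letter)
  (9) 'a' (letter)
  (10) 'm' (letter)
  (11) 'u' (letter)
  (12) 's' (letter)
Units from scan: 12
Sound units = 12 units


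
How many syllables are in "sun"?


Word: "sun"
Syllable breakdown: sun
Counting: 1 part
= 1 syllable


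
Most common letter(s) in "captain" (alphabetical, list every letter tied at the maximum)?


Word: "captain"
Letter counts:
  'a': 2
  'c': 1
  'i': 1
  'n': 1
  'p': 1
  't': 1
Maximum count = 2
Most frequent = 'a' (2 times each)


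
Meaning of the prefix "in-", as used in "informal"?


Prefix: in-
Example: informal = in- + formal
Meaning = not / into


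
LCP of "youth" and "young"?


Word 1: "youth"
Word 2: "young"
Comparing from start:
  Pos 0: 'y' == 'y'
  Pos 1: 'o' == 'o'
  Pos 2: 'u' == 'u'
  Pos 3: 't' != 'n' (stop)
LCP = "you" (length 3)


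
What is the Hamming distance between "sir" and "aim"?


Comparing character by character (same length = 3):
  Pos 0: 's' vs 'a' !=
  Pos 1: 'i' vs 'i' =
  Pos 2: 'r' vs 'm' !=
Hamming distance = 2


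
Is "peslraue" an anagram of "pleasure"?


Word 1: "pleasure" → sorted: aeelprsu
Word 2: "peslraue" → sorted: aeelprsu
Same letters? aeelprsu == aeelprsu
Anagram = Yes


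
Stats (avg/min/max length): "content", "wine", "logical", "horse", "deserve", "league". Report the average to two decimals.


Lengths: "content"=7, "wine"=4, "logical"=7, "horse"=5, "deserve"=7, "league"=6
Sum = 36, Count = 6
Average = 36/6 = 6.00
= avg=6.00, min=4, max=7


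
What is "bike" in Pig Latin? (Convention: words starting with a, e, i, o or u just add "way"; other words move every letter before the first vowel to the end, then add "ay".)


Word: "bike"
Starts with consonant(s) → move to end, add 'ay'
Consonant cluster: "b"
Pig Latin = "ikebay"


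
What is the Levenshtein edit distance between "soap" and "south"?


Word 1: "soap" (length 4)
Word 2: "south" (length 5)
One optimal edit sequence (insert/delete/substitute each cost 1):
  1. keep 's'
  2. keep 'o'
  3. insert 'u'  (+1)
  4. substitute 'a' -> 't'  (+1)
  5. substitute 'p' -> 'h'  (+1)
Total edit operations: 3
Edit distance = 3


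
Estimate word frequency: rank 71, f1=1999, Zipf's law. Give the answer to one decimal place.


Zipf's law: f(r) = f(1) / r
f(1) = 1999
f(71) = 1999 / 71
= 28.2 occurrences


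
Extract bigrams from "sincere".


Word: "sincere" (length 7)
Number of bigrams = 7 - 2 + 1 = 6
  Position 0: "si"
  Position 1: "in"
  Position 2: "nc"
  Position 3: "ce"
  Position 4: "er"
  Position 5: "re"
Bigrams = "si", "in", "nc", "ce", "er", "re"


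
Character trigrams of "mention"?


Word: "mention" (length 7)
Number of trigrams = 7 - 3 + 1 = 5
  Position 0: "men"
  Position 1: "ent"
  Position 2: "nti"
  Position 3: "tio"
  Position 4: "ion"
Trigrams = "men", "ent", "nti", "tio", "ion"


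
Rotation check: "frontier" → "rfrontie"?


Word: "frontier", Candidate: "rfrontie"
Method: check if candidate is substring of word+word
"frontierfrontier" contains "rfrontie"? Yes
Is rotation = Yes


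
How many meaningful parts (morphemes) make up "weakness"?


Word: "weakness"
Morphemes: weak / -ness
Each morpheme carries meaning
= 2 morphemes


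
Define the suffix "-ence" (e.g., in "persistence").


Suffix: -ence
As in: persistence -> persist + -ence
Meaning = state of


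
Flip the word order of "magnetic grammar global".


Original: "magnetic grammar global"
Words (1..n): magnetic | grammar | global
Reversed (n..1): global | grammar | magnetic
Result = "global grammar magnetic"


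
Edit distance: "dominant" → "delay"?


Word 1: "dominant" (length 8)
Word 2: "delay" (length 5)
One optimal edit sequence (insert/delete/substitute each cost 1):
  1. keep 'd'
  2. delete 'o'  (+1)
  3. delete 'm'  (+1)
  4. substitute 'i' -> 'e'  (+1)
  5. substitute 'n' -> 'l'  (+1)
  6. keep 'a'
  7. delete 'n'  (+1)
  8. substitute 't' -> 'y'  (+1)
Total edit operations: 6
Edit distance = 6


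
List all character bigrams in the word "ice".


Word: "ice" (length 3)
Number of bigrams = 3 - 2 + 1 = 2
  Position 0: "ic"
  Position 1: "ce"
Bigrams = "ic", "ce"


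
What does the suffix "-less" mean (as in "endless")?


Suffix: -less
Example: endless = end + -less
Meaning = without


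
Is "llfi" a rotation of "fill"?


Word: "fill", Candidate: "llfi"
Method: check if candidate is substring of word+word
"fillfill" contains "llfi"? Yes
Is rotation = Yes


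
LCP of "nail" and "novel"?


Word 1: "nail"
Word 2: "novel"
Comparing from start:
  Pos 0: 'n' == 'n'
  Pos 1: 'a' != 'o' (stop)
LCP = "n" (length 1)


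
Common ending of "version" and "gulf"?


Word 1: "version"
Word 2: "gulf"
Comparing from end:
  Pos -1: 'n' != 'f' (stop)
LCS = "" (length 0)


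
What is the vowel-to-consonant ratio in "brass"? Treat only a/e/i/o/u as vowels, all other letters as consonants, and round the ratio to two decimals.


Word: "brass"
Vowels (a,e,i,o,u): 1
Consonants: 4
Ratio = 1/4
= 0.25


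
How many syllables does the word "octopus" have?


Word: "octopus"
Syllable breakdown: oc / to / pus
Counting: 3 parts
= 3 syllables


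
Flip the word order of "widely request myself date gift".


Original: "widely request myself date gift"
Words (1..n): widely | request | myself | date | gift
Reversed (n..1): gift | date | myself | request | widely
Result = "gift date myself request widely"


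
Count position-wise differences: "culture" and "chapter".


Comparing character by character (same length = 7):
  Pos 0: 'c' vs 'c' =
  Pos 1: 'u' vs 'h' !=
  Pos 2: 'l' vs 'a' !=
  Pos 3: 't' vs 'p' !=
  Pos 4: 'u' vs 't' !=
  Pos 5: 'r' vs 'e' !=
  Pos 6: 'e' vs 'r' !=
Hamming distance = 6


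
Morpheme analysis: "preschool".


Word: "preschool"
Morphemes: pre- | school
Each morpheme carries meaning
= 2 morphemes


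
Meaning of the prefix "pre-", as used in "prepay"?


Prefix: pre-
Example: prepay (pre- + pay)
Meaning = before


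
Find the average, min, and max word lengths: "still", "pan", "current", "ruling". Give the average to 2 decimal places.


Lengths: "still"=5, "pan"=3, "current"=7, "ruling"=6
Sum = 21, Count = 4
Average = 21/4 = 5.25
= avg=5.25, min=3, max=7


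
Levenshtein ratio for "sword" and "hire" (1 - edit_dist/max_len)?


Word 1: "sword" (length 5)
Word 2: "hire" (length 4)
One optimal edit sequence:
  1. delete 's'  (+1)
  2. substitute 'w' -> 'h'  (+1)
  3. substitute 'o' -> 'i'  (+1)
  4. keep 'r'
  5. substitute 'd' -> 'e'  (+1)
Edit distance = 4
Max length = max(5, 4) = 5
Similarity = 1 - 4/5
= 0.2000


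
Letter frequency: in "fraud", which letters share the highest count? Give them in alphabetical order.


Word: "fraud"
Letter counts:
  'a': 1
  'd': 1
  'f': 1
  'r': 1
  'u': 1
Maximum count = 1
Most frequent = 'a', 'd', 'f', 'r', 'u' (1 time each)


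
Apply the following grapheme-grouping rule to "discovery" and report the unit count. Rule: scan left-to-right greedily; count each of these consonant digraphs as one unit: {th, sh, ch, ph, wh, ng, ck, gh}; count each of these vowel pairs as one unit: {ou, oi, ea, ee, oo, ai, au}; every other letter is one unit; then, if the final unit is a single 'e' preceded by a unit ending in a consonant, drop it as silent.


Word: "discovery" (9 letters)
Left-to-right scan:
  [1] 'd' (letter)
  [2] 'i' (letter)
  [3] 's' (letter)
  [4] 'c' (letter)
  [5] 'o' (letter)
  [6] 'v' (letter)
  [7] 'e' (letter)
  [8] 'r' (letter)
  [9] 'y' (letter)
Units from scan: 9
Sound units = 9 units


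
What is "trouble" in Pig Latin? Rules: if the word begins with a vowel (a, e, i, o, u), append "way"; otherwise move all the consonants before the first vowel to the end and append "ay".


Word: "trouble"
Starts with consonant(s) → move to end, add 'ay'
Consonant cluster: "tr"
Pig Latin = "oubletray"


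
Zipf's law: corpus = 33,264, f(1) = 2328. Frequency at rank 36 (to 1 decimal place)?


Zipf's law: f(r) = f(1) / r
f(1) = 2328
f(36) = 2328 / 36
= 64.7 occurrences


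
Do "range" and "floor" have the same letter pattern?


Pattern of "range": [0, 1, 2, 3, 4]
Pattern of "floor": [0, 1, 2, 2, 3]
Patterns do not match
Same pattern = No


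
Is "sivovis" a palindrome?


Word: "sivovis"
Reversed: "sivovis"
Forward == Backward? sivovis == sivovis
Palindrome = Yes


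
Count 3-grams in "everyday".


Word: "everyday" (length 8)
Number of 3-grams = length - 3 + 1 = 8 - 3 + 1
= 6


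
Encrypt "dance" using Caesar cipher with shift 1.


Word: "dance"
Shift: 1
Each letter → (letter + shift) mod 26:
  'd' (3) + 1 = 4 → 'e'
  'a' (0) + 1 = 1 → 'b'
  'n' (13) + 1 = 14 → 'o'
  'c' (2) + 1 = 3 → 'd'
  'e' (4) + 1 = 5 → 'f'
Result = "ebodf"


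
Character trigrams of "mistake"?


Word: "mistake" (length 7)
Number of trigrams = 7 - 3 + 1 = 5
  Position 0: "mis"
  Position 1: "ist"
  Position 2: "sta"
  Position 3: "tak"
  Position 4: "ake"
Trigrams = "mis", "ist", "sta", "tak", "ake"


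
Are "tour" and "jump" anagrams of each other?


Word 1: "tour" → sorted: ortu
Word 2: "jump" → sorted: jmpu
Same letters? ortu != jmpu
Anagram = No


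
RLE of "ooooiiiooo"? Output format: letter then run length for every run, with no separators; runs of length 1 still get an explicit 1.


String: "ooooiiiooo"
Scanning for consecutive runs:
  'o' x 4
  'i' x 3
  'o' x 3
RLE = "o4i3o3"


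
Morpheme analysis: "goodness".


Word: "goodness"
Morphemes: good / -ness
Each morpheme carries meaning
= 2 morphemes


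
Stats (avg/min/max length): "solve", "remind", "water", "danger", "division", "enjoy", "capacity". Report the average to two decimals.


Lengths: "solve"=5, "remind"=6, "water"=5, "danger"=6, "division"=8, "enjoy"=5, "capacity"=8
Sum = 43, Count = 7
Average = 43/7 = 6.14
= avg=6.14, min=5, max=8


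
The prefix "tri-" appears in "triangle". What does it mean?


Prefix: tri-
Example: triangle (tri- + angle)
Meaning = three


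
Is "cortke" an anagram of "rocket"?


Word 1: "rocket" → sorted: cekort
Word 2: "cortke" → sorted: cekort
Same letters? cekort == cekort
Anagram = Yes


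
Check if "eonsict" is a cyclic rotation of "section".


Word: "section", Candidate: "eonsict"
Method: check if candidate is substring of word+word
"sectionsection" contains "eonsict"? No
Is rotation = No


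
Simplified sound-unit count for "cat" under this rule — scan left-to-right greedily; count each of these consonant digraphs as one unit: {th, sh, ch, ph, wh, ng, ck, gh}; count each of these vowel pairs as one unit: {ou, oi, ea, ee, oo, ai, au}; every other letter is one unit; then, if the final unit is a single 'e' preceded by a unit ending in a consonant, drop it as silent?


Word: "cat" (3 letters)
Left-to-right scan:
  [1] 'c' (letter)
  [2] 'a' (letter)
  [3] 't' (letter)
Units from scan: 3
Sound units = 3 units


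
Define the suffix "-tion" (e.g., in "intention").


Suffix: -tion
Example: intention (intend + -tion, with a spelling change)
Meaning = act or process


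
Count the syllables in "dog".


Word: "dog"
Syllable breakdown: dog
Counting: 1 part
= 1 syllable


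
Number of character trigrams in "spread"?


Word: "spread" (length 6)
Number of 3-grams = length - 3 + 1 = 6 - 3 + 1
= 4


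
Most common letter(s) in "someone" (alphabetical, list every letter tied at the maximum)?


Word: "someone"
Letter counts:
  'e': 2
  'm': 1
  'n': 1
  'o': 2
  's': 1
Maximum count = 2
Most frequent = 'e', 'o' (2 times each)


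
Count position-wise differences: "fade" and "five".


Comparing character by character (same length = 4):
  Pos 0: 'f' vs 'f' =
  Pos 1: 'a' vs 'i' !=
  Pos 2: 'd' vs 'v' !=
  Pos 3: 'e' vs 'e' =
Hamming distance = 2


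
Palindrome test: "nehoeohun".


Word: "nehoeohun"
Reversed: "nuhoeohen"
Forward == Backward? nehoeohun != nuhoeohen
Palindrome = No


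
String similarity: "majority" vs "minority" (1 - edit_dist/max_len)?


Word 1: "majority" (length 8)
Word 2: "minority" (length 8)
One optimal edit sequence:
  1. keep 'm'
  2. substitute 'a' -> 'i'  (+1)
  3. substitute 'j' -> 'n'  (+1)
  4. keep 'o'
  5. keep 'r'
  6. keep 'i'
  7. keep 't'
  8. keep 'y'
Edit distance = 2
Max length = max(8, 8) = 8
Similarity = 1 - 2/8
= 0.7500


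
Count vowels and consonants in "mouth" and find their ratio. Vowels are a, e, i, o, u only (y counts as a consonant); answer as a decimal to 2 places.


Word: "mouth"
Vowels (a,e,i,o,u): 2
Consonants: 3
Ratio = 2/3
= 0.67


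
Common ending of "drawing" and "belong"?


Word 1: "drawing"
Word 2: "belong"
Comparing from end:
  Pos -1: 'g' == 'g'
  Pos -2: 'n' == 'n'
  Pos -3: 'i' != 'o' (stop)
LCS = "ng" (length 2)


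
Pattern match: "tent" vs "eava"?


Pattern of "tent": [0, 1, 2, 0]
Pattern of "eava": [0, 1, 2, 1]
Patterns do not match
Same pattern = No


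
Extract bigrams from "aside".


Word: "aside" (length 5)
Number of bigrams = 5 - 2 + 1 = 4
  Position 0: "as"
  Position 1: "si"
  Position 2: "id"
  Position 3: "de"
Bigrams = "as", "si", "id", "de"


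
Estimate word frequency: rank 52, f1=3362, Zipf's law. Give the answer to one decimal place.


Zipf's law: f(r) = f(1) / r
f(1) = 3362
f(52) = 3362 / 52
= 64.7 occurrences


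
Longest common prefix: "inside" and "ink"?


Word 1: "inside"
Word 2: "ink"
Comparing from start:
  Pos 0: 'i' == 'i'
  Pos 1: 'n' == 'n'
  Pos 2: 's' != 'k' (stop)
LCP = "in" (length 2)


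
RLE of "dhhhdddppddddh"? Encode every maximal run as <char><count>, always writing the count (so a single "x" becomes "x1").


String: "dhhhdddppddddh"
Scanning for consecutive runs:
  'd' x 1
  'h' x 3
  'd' x 3
  'p' x 2
  'd' x 4
  'h' x 1
RLE = "d1h3d3p2d4h1"


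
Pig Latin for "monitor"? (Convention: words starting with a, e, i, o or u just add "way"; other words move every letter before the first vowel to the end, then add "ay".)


Word: "monitor"
Starts with consonant(s) → move to end, add 'ay'
Consonant cluster: "m"
Pig Latin = "onitormay"


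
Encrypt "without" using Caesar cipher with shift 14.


Word: "without"
Shift: 14
Each letter → (letter + shift) mod 26:
  'w' (22) + 14 = 10 → 'k'
  'i' (8) + 14 = 22 → 'w'
  't' (19) + 14 = 7 → 'h'
  'h' (7) + 14 = 21 → 'v'
  'o' (14) + 14 = 2 → 'c'
  'u' (20) + 14 = 8 → 'i'
  't' (19) + 14 = 7 → 'h'
Result = "kwhvcih"


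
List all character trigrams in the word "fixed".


Word: "fixed" (length 5)
Number of trigrams = 5 - 3 + 1 = 3
  Position 0: "fix"
  Position 1: "ixe"
  Position 2: "xed"
Trigrams = "fix", "ixe", "xed"


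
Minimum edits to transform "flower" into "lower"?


Word 1: "flower" (length 6)
Word 2: "lower" (length 5)
One optimal edit sequence (insert/delete/substitute each cost 1):
  1. delete 'f'  (+1)
  2. keep 'l'
  3. keep 'o'
  4. keep 'w'
  5. keep 'e'
  6. keep 'r'
Total edit operations: 1
Edit distance = 1


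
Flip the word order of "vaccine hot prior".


Original: "vaccine hot prior"
Words (1..n): vaccine | hot | prior
Reversed (n..1): prior | hot | vaccine
Result = "prior hot vaccine"


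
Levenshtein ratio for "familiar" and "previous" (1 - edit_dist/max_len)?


Word 1: "familiar" (length 8)
Word 2: "previous" (length 8)
One optimal edit sequence:
  1. substitute 'f' -> 'p'  (+1)
  2. substitute 'a' -> 'r'  (+1)
  3. substitute 'm' -> 'e'  (+1)
  4. substitute 'i' -> 'v'  (+1)
  5. substitute 'l' -> 'i'  (+1)
  6. substitute 'i' -> 'o'  (+1)
  7. substitute 'a' -> 'u'  (+1)
  8. substitute 'r' -> 's'  (+1)
Edit distance = 8
Max length = max(8, 8) = 8
Similarity = 1 - 8/8
= 0.0000


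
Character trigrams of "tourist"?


Word: "tourist" (length 7)
Number of trigrams = 7 - 3 + 1 = 5
  Position 0: "tou"
  Position 1: "our"
  Position 2: "uri"
  Position 3: "ris"
  Position 4: "ist"
Trigrams = "tou", "our", "uri", "ris", "ist"


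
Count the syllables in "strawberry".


Word: "strawberry"
Syllable breakdown: straw / ber / ry
Counting: 3 parts
= 3 syllables


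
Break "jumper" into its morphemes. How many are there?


Word: "jumper"
Morphemes: jump | -er
Each morpheme carries meaning
= 2 morphemes


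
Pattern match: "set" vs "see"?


Pattern of "set": [0, 1, 2]
Pattern of "see": [0, 1, 1]
Patterns do not match
Same pattern = No


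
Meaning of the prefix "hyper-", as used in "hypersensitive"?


Prefix: hyper-
As in: hypersensitive -> hyper- + sensitive
Meaning = over / excessive


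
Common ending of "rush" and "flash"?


Word 1: "rush"
Word 2: "flash"
Comparing from end:
  Pos -1: 'h' == 'h'
  Pos -2: 's' == 's'
  Pos -3: 'u' != 'a' (stop)
LCS = "sh" (length 2)


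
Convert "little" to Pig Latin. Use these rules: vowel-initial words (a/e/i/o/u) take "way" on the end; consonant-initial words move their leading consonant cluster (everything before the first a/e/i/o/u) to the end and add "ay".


Word: "little"
Starts with consonant(s) → move to end, add 'ay'
Consonant cluster: "l"
Pig Latin = "ittlelay"


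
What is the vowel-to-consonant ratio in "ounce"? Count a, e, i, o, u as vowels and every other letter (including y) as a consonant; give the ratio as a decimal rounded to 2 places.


Word: "ounce"
Vowels (a,e,i,o,u): 3
Consonants: 2
Ratio = 3/2
= 1.50


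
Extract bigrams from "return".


Word: "return" (length 6)
Number of bigrams = 6 - 2 + 1 = 5
  Position 0: "re"
  Position 1: "et"
  Position 2: "tu"
  Position 3: "ur"
  Position 4: "rn"
Bigrams = "re", "et", "tu", "ur", "rn"


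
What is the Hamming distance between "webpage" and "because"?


Comparing character by character (same length = 7):
  Pos 0: 'w' vs 'b' !=
  Pos 1: 'e' vs 'e' =
  Pos 2: 'b' vs 'c' !=
  Pos 3: 'p' vs 'a' !=
  Pos 4: 'a' vs 'u' !=
  Pos 5: 'g' vs 's' !=
  Pos 6: 'e' vs 'e' =
Hamming distance = 5


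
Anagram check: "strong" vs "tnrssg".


Word 1: "strong" → sorted: gnorst
Word 2: "tnrssg" → sorted: gnrsst
Same letters? gnorst != gnrsst
Anagram = No


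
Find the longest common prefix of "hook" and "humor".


Word 1: "hook"
Word 2: "humor"
Comparing from start:
  Pos 0: 'h' == 'h'
  Pos 1: 'o' != 'u' (stop)
LCP = "h" (length 1)


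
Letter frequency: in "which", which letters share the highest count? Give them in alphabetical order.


Word: "which"
Letter counts:
  'c': 1
  'h': 2
  'i': 1
  'w': 1
Maximum count = 2
Most frequent = 'h' (2 times each)


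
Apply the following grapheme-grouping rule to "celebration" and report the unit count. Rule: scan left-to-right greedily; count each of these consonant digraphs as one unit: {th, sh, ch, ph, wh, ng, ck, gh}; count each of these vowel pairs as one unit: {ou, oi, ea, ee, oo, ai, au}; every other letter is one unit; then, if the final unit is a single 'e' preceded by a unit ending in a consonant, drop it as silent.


Word: "celebration" (11 letters)
Left-to-right scan:
  (1) 'c' (letter)
  (2) 'e' (letter)
  (3) 'l' (letter)
  (4) 'e' (letter)
  (5) 'b' (letter)
  (6) 'r' (letter)
  (7) 'a' (letter)
  (8) 't' (letter)
  (9) 'i' (letter)
  (10) 'o' (letter)
  (11) 'n' (letter)
Units from scan: 11
Sound units = 11 units


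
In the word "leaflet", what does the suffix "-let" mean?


Suffix: -let
Example: leaflet (leaf + -let)
Meaning = small


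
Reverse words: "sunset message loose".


Original: "sunset message loose"
Words (1..n): sunset | message | loose
Reversed (n..1): loose | message | sunset
Result = "loose message sunset"


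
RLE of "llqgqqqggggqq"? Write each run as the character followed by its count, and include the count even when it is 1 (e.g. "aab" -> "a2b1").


String: "llqgqqqggggqq"
Scanning for consecutive runs:
  'l' x 2
  'q' x 1
  'g' x 1
  'q' x 3
  'g' x 4
  'q' x 2
RLE = "l2q1g1q3g4q2"


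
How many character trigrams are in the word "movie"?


Word: "movie" (length 5)
Number of 3-grams = length - 3 + 1 = 5 - 3 + 1
= 3


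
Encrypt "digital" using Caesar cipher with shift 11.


Word: "digital"
Shift: 11
Each letter → (letter + shift) mod 26:
  'd' (3) + 11 = 14 → 'o'
  'i' (8) + 11 = 19 → 't'
  'g' (6) + 11 = 17 → 'r'
  'i' (8) + 11 = 19 → 't'
  't' (19) + 11 = 4 → 'e'
  'a' (0) + 11 = 11 → 'l'
  'l' (11) + 11 = 22 → 'w'
Result = "otrtelw"


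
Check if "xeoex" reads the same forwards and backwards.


Word: "xeoex"
Reversed: "xeoex"
Forward == Backward? xeoex == xeoex
Palindrome = Yes


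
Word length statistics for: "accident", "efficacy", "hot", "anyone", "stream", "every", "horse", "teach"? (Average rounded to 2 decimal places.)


Lengths: "accident"=8, "efficacy"=8, "hot"=3, "anyone"=6, "stream"=6, "every"=5, "horse"=5, "teach"=5
Sum = 46, Count = 8
Average = 46/8 = 5.75
= avg=5.75, min=3, max=8


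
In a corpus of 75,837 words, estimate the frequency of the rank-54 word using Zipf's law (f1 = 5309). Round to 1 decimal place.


Zipf's law: f(r) = f(1) / r
f(1) = 5309
f(54) = 5309 / 54
= 98.3 occurrences


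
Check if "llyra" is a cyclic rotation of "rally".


Word: "rally", Candidate: "llyra"
Method: check if candidate is substring of word+word
"rallyrally" contains "llyra"? Yes
Is rotation = Yes


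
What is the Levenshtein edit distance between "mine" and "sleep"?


Word 1: "mine" (length 4)
Word 2: "sleep" (length 5)
One optimal edit sequence (insert/delete/substitute each cost 1):
  1. substitute 'm' -> 's'  (+1)
  2. substitute 'i' -> 'l'  (+1)
  3. substitute 'n' -> 'e'  (+1)
  4. keep 'e'
  5. insert 'p'  (+1)
Total edit operations: 4
Edit distance = 4


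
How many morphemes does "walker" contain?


Word: "walker"
Morphemes: walk | -er
Each morpheme carries meaning
= 2 morphemes


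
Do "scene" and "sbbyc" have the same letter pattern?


Pattern of "scene": [0, 1, 2, 3, 2]
Pattern of "sbbyc": [0, 1, 1, 2, 3]
Patterns do not match
Same pattern = No


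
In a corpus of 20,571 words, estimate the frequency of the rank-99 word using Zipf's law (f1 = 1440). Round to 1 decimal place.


Zipf's law: f(r) = f(1) / r
f(1) = 1440
f(99) = 1440 / 99
= 14.5 occurrences


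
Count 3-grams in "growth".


Word: "growth" (length 6)
Number of 3-grams = length - 3 + 1 = 6 - 3 + 1
= 4


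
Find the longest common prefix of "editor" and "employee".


Word 1: "editor"
Word 2: "employee"
Comparing from start:
  Pos 0: 'e' == 'e'
  Pos 1: 'd' != 'm' (stop)
LCP = "e" (length 1)


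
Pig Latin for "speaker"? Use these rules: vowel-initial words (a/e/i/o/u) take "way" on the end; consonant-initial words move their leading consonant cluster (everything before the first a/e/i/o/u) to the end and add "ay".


Word: "speaker"
Starts with consonant(s) → move to end, add 'ay'
Consonant cluster: "sp"
Pig Latin = "eakerspay"


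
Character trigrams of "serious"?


Word: "serious" (length 7)
Number of trigrams = 7 - 3 + 1 = 5
  Position 0: "ser"
  Position 1: "eri"
  Position 2: "rio"
  Position 3: "iou"
  Position 4: "ous"
Trigrams = "ser", "eri", "rio", "iou", "ous"


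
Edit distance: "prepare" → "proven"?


Word 1: "prepare" (length 7)
Word 2: "proven" (length 6)
One optimal edit sequence (insert/delete/substitute each cost 1):
  1. keep 'p'
  2. keep 'r'
  3. delete 'e'  (+1)
  4. substitute 'p' -> 'o'  (+1)
  5. substitute 'a' -> 'v'  (+1)
  6. substitute 'r' -> 'e'  (+1)
  7. substitute 'e' -> 'n'  (+1)
Total edit operations: 5
Edit distance = 5


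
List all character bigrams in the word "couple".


Word: "couple" (length 6)
Number of bigrams = 6 - 2 + 1 = 5
  Position 0: "co"
  Position 1: "ou"
  Position 2: "up"
  Position 3: "pl"
  Position 4: "le"
Bigrams = "co", "ou", "up", "pl", "le"


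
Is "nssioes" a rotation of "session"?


Word: "session", Candidate: "nssioes"
Method: check if candidate is substring of word+word
"sessionsession" contains "nssioes"? No
Is rotation = No


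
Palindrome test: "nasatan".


Word: "nasatan"
Reversed: "natasan"
Forward == Backward? nasatan != natasan
Palindrome = No


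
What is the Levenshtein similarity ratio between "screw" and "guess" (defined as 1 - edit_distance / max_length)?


Word 1: "screw" (length 5)
Word 2: "guess" (length 5)
One optimal edit sequence:
  1. substitute 's' -> 'g'  (+1)
  2. substitute 'c' -> 'u'  (+1)
  3. substitute 'r' -> 'e'  (+1)
  4. substitute 'e' -> 's'  (+1)
  5. substitute 'w' -> 's'  (+1)
Edit distance = 5
Max length = max(5, 5) = 5
Similarity = 1 - 5/5
= 0.0000


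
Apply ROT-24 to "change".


Word: "change"
Shift: 24
Each letter → (letter + shift) mod 26:
  'c' (2) + 24 = 0 → 'a'
  'h' (7) + 24 = 5 → 'f'
  'a' (0) + 24 = 24 → 'y'
  'n' (13) + 24 = 11 → 'l'
  'g' (6) + 24 = 4 → 'e'
  'e' (4) + 24 = 2 → 'c'
Result = "afylec"


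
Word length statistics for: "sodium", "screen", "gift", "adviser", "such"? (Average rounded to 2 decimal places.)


Lengths: "sodium"=6, "screen"=6, "gift"=4, "adviser"=7, "such"=4
Sum = 27, Count = 5
Average = 27/5 = 5.40
= avg=5.40, min=4, max=7


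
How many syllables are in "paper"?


Word: "paper"
Syllable breakdown: pa-per
Counting: 2 parts
= 2 syllables


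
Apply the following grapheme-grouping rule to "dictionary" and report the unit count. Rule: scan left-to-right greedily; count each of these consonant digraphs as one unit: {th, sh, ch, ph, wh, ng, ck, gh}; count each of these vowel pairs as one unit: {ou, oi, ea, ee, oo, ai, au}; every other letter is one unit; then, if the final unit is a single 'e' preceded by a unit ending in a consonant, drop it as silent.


Word: "dictionary" (10 letters)
Left-to-right scan:
  (1) 'd' (letter)
  (2) 'i' (letter)
  (3) 'c' (letter)
  (4) 't' (letter)
  (5) 'i' (letter)
  (6) 'o' (letter)
  (7) 'n' (letter)
  (8) 'a' (letter)
  (9) 'r' (letter)
  (10) 'y' (letter)
Units from scan: 10
Sound units = 10 units


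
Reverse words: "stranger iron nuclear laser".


Original: "stranger iron nuclear laser"
Words (1..n): stranger | iron | nuclear | laser
Reversed (n..1): laser | nuclear | iron | stranger
Result = "laser nuclear iron stranger"


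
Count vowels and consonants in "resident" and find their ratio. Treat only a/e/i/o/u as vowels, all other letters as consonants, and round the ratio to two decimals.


Word: "resident"
Vowels (a,e,i,o,u): 3
Consonants: 5
Ratio = 3/5
= 0.60


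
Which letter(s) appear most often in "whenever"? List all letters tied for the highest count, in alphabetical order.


Word: "whenever"
Letter counts:
  'e': 3
  'h': 1
  'n': 1
  'r': 1
  'v': 1
  'w': 1
Maximum count = 3
Most frequent = 'e' (3 times each)


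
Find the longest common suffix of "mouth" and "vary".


Word 1: "mouth"
Word 2: "vary"
Comparing from end:
  Pos -1: 'h' != 'y' (stop)
LCS = "" (length 0)


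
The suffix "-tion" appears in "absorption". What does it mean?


Suffix: -tion
Example: absorption = absorb + -tion, with a spelling change
Meaning = act or process


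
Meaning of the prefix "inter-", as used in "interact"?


Prefix: inter-
Example: interact (inter- + act)
Meaning = between


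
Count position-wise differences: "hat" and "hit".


Comparing character by character (same length = 3):
  Pos 0: 'h' vs 'h' =
  Pos 1: 'a' vs 'i' !=
  Pos 2: 't' vs 't' =
Hamming distance = 1


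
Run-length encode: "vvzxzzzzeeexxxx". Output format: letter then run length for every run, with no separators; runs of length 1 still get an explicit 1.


String: "vvzxzzzzeeexxxx"
Scanning for consecutive runs:
  'v' x 2
  'z' x 1
  'x' x 1
  'z' x 4
  'e' x 3
  'x' x 4
RLE = "v2z1x1z4e3x4"


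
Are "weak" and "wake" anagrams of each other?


Word 1: "weak" → sorted: aekw
Word 2: "wake" → sorted: aekw
Same letters? aekw == aekw
Anagram = Yes


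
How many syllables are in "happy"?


Word: "happy"
Syllable breakdown: hap / py
Counting: 2 parts
= 2 syllables


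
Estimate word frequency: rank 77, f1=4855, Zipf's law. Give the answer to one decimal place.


Zipf's law: f(r) = f(1) / r
f(1) = 4855
f(77) = 4855 / 77
= 63.1 occurrences


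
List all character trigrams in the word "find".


Word: "find" (length 4)
Number of trigrams = 4 - 3 + 1 = 2
  Position 0: "fin"
  Position 1: "ind"
Trigrams = "fin", "ind"


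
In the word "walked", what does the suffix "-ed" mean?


Suffix: -ed
Example: walked = walk + -ed
Meaning = past tense


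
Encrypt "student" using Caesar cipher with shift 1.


Word: "student"
Shift: 1
Each letter → (letter + shift) mod 26:
  's' (18) + 1 = 19 → 't'
  't' (19) + 1 = 20 → 'u'
  'u' (20) + 1 = 21 → 'v'
  'd' (3) + 1 = 4 → 'e'
  'e' (4) + 1 = 5 → 'f'
  'n' (13) + 1 = 14 → 'o'
  't' (19) + 1 = 20 → 'u'
Result = "tuvefou"


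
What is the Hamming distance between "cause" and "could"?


Comparing character by character (same length = 5):
  Pos 0: 'c' vs 'c' =
  Pos 1: 'a' vs 'o' !=
  Pos 2: 'u' vs 'u' =
  Pos 3: 's' vs 'l' !=
  Pos 4: 'e' vs 'd' !=
Hamming distance = 3


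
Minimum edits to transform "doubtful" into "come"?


Word 1: "doubtful" (length 8)
Word 2: "come" (length 4)
One optimal edit sequence (insert/delete/substitute each cost 1):
  1. substitute 'd' -> 'c'  (+1)
  2. keep 'o'
  3. delete 'u'  (+1)
  4. delete 'b'  (+1)
  5. delete 't'  (+1)
  6. delete 'f'  (+1)
  7. substitute 'u' -> 'm'  (+1)
  8. substitute 'l' -> 'e'  (+1)
Total edit operations: 7
Edit distance = 7


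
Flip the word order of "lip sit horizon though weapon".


Original: "lip sit horizon though weapon"
Words (1..n): lip | sit | horizon | though | weapon
Reversed (n..1): weapon | though | horizon | sit | lip
Result = "weapon though horizon sit lip"


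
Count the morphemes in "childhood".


Word: "childhood"
Morphemes: child / -hood
Each morpheme carries meaning
= 2 morphemes


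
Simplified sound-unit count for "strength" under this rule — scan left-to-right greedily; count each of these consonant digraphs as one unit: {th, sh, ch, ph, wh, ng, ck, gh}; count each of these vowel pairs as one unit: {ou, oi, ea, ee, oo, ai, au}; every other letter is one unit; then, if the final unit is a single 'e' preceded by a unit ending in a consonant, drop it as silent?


Word: "strength" (8 letters)
Left-to-right scan:
  (1) 's' (letter)
  (2) 't' (letter)
  (3) 'r' (letter)
  (4) 'e' (letter)
  (5) 'ng' (digraph)
  (6) 'th' (digraph)
Units from scan: 6
Sound units = 6 units


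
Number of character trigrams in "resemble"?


Word: "resemble" (length 8)
Number of 3-grams = length - 3 + 1 = 8 - 3 + 1
= 6


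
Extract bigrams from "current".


Word: "current" (length 7)
Number of bigrams = 7 - 2 + 1 = 6
  Position 0: "cu"
  Position 1: "ur"
  Position 2: "rr"
  Position 3: "re"
  Position 4: "en"
  Position 5: "nt"
Bigrams = "cu", "ur", "rr", "re", "en", "nt"


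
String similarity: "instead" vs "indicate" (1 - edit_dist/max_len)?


Word 1: "instead" (length 7)
Word 2: "indicate" (length 8)
One optimal edit sequence:
  1. keep 'i'
  2. keep 'n'
  3. substitute 's' -> 'd'  (+1)
  4. substitute 't' -> 'i'  (+1)
  5. substitute 'e' -> 'c'  (+1)
  6. keep 'a'
  7. insert 't'  (+1)
  8. substitute 'd' -> 'e'  (+1)
Edit distance = 5
Max length = max(7, 8) = 8
Similarity = 1 - 5/8
= 0.3750


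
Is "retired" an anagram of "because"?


Word 1: "because" → sorted: abceesu
Word 2: "retired" → sorted: deeirrt
Same letters? abceesu != deeirrt
Anagram = No


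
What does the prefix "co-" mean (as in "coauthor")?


Prefix: co-
Example: coauthor = co- + author
Meaning = together


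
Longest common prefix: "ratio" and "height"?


Word 1: "ratio"
Word 2: "height"
Comparing from start:
  Pos 0: 'r' != 'h' (stop)
LCP = "" (length 0)


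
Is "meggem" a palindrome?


Word: "meggem"
Reversed: "meggem"
Forward == Backward? meggem == meggem
Palindrome = Yes


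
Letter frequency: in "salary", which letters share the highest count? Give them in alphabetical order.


Word: "salary"
Letter counts:
  'a': 2
  'l': 1
  'r': 1
  's': 1
  'y': 1
Maximum count = 2
Most frequent = 'a' (2 times each)


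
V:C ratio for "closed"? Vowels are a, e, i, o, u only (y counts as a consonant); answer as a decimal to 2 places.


Word: "closed"
Vowels (a,e,i,o,u): 2
Consonants: 4
Ratio = 2/4
= 0.50


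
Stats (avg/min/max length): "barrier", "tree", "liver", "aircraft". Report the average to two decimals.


Lengths: "barrier"=7, "tree"=4, "liver"=5, "aircraft"=8
Sum = 24, Count = 4
Average = 24/4 = 6.00
= avg=6.00, min=4, max=8


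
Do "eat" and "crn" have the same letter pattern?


Pattern of "eat": [0, 1, 2]
Pattern of "crn": [0, 1, 2]
Patterns match
Same pattern = Yes


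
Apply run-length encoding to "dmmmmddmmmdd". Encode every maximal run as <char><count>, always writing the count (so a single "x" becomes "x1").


String: "dmmmmddmmmdd"
Scanning for consecutive runs:
  'd' x 1
  'm' x 4
  'd' x 2
  'm' x 3
  'd' x 2
RLE = "d1m4d2m3d2"


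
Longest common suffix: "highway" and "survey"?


Word 1: "highway"
Word 2: "survey"
Comparing from end:
  Pos -1: 'y' == 'y'
  Pos -2: 'a' != 'e' (stop)
LCS = "y" (length 1)


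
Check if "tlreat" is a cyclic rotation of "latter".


Word: "latter", Candidate: "tlreat"
Method: check if candidate is substring of word+word
"latterlatter" contains "tlreat"? No
Is rotation = No
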